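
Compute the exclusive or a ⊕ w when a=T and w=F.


Exclusive or is true when exactly one operand is true.
Substitute: a=T, w=F.
T ⊕ F evaluates to T.

T


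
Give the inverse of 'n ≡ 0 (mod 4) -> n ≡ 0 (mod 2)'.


The inverse of (P → Q) is (¬P → ¬Q). It is equivalent to the converse, not to the original.
Here P = 'n ≡ 0 (mod 4)' and Q = 'n ≡ 0 (mod 2)'.

If not (n ≡ 0 (mod 4)), then not (n ≡ 0 (mod 2)).


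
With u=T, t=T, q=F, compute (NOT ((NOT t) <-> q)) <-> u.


Substitute u=T, t=T, q=F:
NOT t = F
(NOT t) <-> q = F <-> F = T
NOT ((NOT t) <-> q) = F
(NOT ((NOT t) <-> q)) <-> u = F <-> T = F

F


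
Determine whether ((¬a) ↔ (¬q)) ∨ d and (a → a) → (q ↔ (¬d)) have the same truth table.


Compare truth tables:
a | d | q | φ | ψ
-----------------
F | F | F | T | F
T | F | F | F | F
F | T | F | T | T
T | T | F | T | T
F | F | T | F | T
T | F | T | T | T
F | T | T | T | F
T | T | T | T | F
They differ at row 1 (a=F, d=F, q=F): φ=T but ψ=F.

No, they are not logically equivalent.


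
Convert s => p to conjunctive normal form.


Step 1: Rewrite s → p as ¬s ∨ p.

(~s) | p


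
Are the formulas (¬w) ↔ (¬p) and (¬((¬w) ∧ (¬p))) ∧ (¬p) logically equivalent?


Compare truth tables:
p | w | φ | ψ
-------------
F | F | T | F
T | F | F | F
F | T | F | T
T | T | T | F
They differ at row 1 (p=F, w=F): φ=T but ψ=F.

No, they are not logically equivalent.


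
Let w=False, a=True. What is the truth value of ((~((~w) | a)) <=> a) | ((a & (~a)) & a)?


Substitute w=False, a=True:
~w = True
(~w) | a = True | True = True
~((~w) | a) = False
(~((~w) | a)) <=> a = False <=> True = False
~a = False
a & (~a) = True & False = False
(a & (~a)) & a = False & True = False
((~((~w) | a)) <=> a) | ((a & (~a)) & a) = False | False = False

False


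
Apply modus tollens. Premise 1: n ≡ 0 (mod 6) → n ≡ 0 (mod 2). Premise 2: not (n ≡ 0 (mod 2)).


Modus tollens: from (P → Q) and ¬Q, infer ¬P.
Q = 'n ≡ 0 (mod 2)' is denied; since P → Q, P must also fail.

Not (n ≡ 0 (mod 6)).


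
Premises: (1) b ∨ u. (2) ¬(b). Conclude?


Disjunctive syllogism: from (P ∨ Q) and ¬P, infer Q.
One disjunct, 'b', is ruled out; the other must hold.

u


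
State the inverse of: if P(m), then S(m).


The inverse of (P → Q) is (¬P → ¬Q). It is equivalent to the converse, not to the original.
Here P = 'P(m)' and Q = 'S(m)'.

If not (P(m)), then not (S(m)).


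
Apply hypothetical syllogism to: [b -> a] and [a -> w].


Hypothetical syllogism: from (P → Q) and (Q → R), infer (P → R).
Chain the two implications through the shared middle term 'a'.

b -> w


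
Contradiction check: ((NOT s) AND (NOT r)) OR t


Truth table over {r, s, t}:
r | s | t | φ
-------------
F | F | F | T
T | F | F | F
F | T | F | F
T | T | F | F
F | F | T | T
T | F | T | T
F | T | T | T
T | T | T | T
Satisfying assignment at row 1: r=F, s=F, t=F gives T.

No, it is not a contradiction.


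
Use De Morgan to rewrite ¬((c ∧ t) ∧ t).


De Morgan: the negation of a conjunction is the disjunction of the negations.
Distribute ¬ across ∧, flipping it to ∨, and negate each literal.

((¬c) ∨ (¬t)) ∨ (¬t)


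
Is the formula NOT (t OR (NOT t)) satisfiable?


Check all 2 assignments over {t}:
t | φ
-----
F | F
T | F
No assignment makes the formula true.

Unsatisfiable.


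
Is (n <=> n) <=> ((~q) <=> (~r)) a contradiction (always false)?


Truth table over {n, q, r}:
n | q | r | φ
-------------
False | False | False | True
True | False | False | True
False | True | False | False
True | True | False | False
False | False | True | False
True | False | True | False
False | True | True | True
True | True | True | True
Satisfying assignment at row 1: n=False, q=False, r=False gives True.

No, it is not a contradiction.


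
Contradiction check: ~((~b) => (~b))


Truth table over {b}:
b | φ
-----
False | False
True | False
Every row is false.

Yes, it is a contradiction.


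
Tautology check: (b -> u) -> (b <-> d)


Build the truth table over {b, d, u}:
b | d | u | φ
-------------
F | F | F | T
T | F | F | T
F | T | F | F
T | T | F | T
F | F | T | T
T | F | T | F
F | T | T | F
T | T | T | T
Counterexample at row 3: with b=F, d=T, u=F, the formula is F.

No, it is not a tautology.


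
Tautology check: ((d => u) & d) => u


Build the truth table over {d, u}:
d | u | φ
---------
False | False | True
True | False | True
False | True | True
True | True | True
Every row evaluates to true.

Yes, it is a tautology.


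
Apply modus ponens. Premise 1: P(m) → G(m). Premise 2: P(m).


Modus ponens: from (P → Q) and P, infer Q.
P = 'P(m)' is asserted, and P → Q holds, so Q follows.

G(m).


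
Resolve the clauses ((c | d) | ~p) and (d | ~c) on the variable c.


The clauses contain complementary literals c and ~c.
Resolution eliminates this pair and disjoins the remaining literals (merging duplicates).

(d | ~p)


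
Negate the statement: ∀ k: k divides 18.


¬(∀ x: φ) = ∃ x: ¬φ, and ¬(∃ x: φ) = ∀ x: ¬φ.
Apply to the universal statement.

∃ k: ¬(k divides 18)


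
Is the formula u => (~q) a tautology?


Build the truth table over {q, u}:
q | u | φ
---------
False | False | True
True | False | True
False | True | True
True | True | False
Counterexample at row 4: with q=True, u=True, the formula is False.

No, it is not a tautology.


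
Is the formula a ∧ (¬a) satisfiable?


Check all 2 assignments over {a}:
a | φ
-----
F | F
T | F
No assignment makes the formula true.

Unsatisfiable.


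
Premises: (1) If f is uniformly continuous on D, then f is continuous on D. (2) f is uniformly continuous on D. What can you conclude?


Modus ponens: from (P → Q) and P, infer Q.
P = 'f is uniformly continuous on D' is asserted, and P → Q holds, so Q follows.

f is continuous on D.


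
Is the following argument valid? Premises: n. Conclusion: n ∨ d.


This matches the form of disjunction introduction: the conclusion follows in every model of the premises.

Valid.


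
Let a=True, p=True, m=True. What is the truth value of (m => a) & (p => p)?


Substitute a=True, p=True, m=True:
m => a = True => True = True
p => p = True => True = True
(m => a) & (p => p) = True & True = True

True


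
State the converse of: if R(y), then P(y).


The converse of (P → Q) is (Q → P). It is not in general equivalent to the original.
Here P = 'R(y)' and Q = 'P(y)'.

If P(y), then R(y).


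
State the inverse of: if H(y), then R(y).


The inverse of (P → Q) is (¬P → ¬Q). It is equivalent to the converse, not to the original.
Here P = 'H(y)' and Q = 'R(y)'.

If not (H(y)), then not (R(y)).


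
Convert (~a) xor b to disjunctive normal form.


Step 1: (¬a) ⊕ b is true exactly when they disagree: ((¬a) ∧ ¬b) ∨ (¬(¬a) ∧ b).
Step 2: Eliminate any double negations (¬¬X = X).

((~a) & (~b)) | (a & b)


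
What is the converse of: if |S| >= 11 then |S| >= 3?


The converse of (P → Q) is (Q → P). It is not in general equivalent to the original.
Here P = '|S| >= 11' and Q = '|S| >= 3'.

If |S| >= 3, then |S| >= 11.


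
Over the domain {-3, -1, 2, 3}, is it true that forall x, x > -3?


Evaluate the predicate on each element: -3:False, -1:True, 2:True, 3:True.
Counterexample x = -3 fails the predicate.

False


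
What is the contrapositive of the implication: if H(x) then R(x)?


The contrapositive of (P → Q) is (¬Q → ¬P); it is logically equivalent to the original.
Here P = 'H(x)' and Q = 'R(x)'.

If not (R(x)), then not (H(x)).


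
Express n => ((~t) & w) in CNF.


Step 1: Rewrite n → ((¬t) ∧ w) as ¬n ∨ ((¬t) ∧ w).
Step 2: Distribute ∨ over ∧.

((~n) | (~t)) & ((~n) | w)


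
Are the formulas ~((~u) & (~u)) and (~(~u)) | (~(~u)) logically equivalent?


Compare truth tables:
u | φ | ψ
---------
False | False | False
True | True | True
The columns φ and ψ agree on every row.

Yes, they are logically equivalent.


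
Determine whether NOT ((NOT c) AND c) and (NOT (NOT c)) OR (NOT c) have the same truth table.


Compare truth tables:
c | φ | ψ
---------
F | T | T
T | T | T
The columns φ and ψ agree on every row.

Yes, they are logically equivalent.


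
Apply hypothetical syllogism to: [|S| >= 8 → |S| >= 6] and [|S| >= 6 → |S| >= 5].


Hypothetical syllogism: from (P → Q) and (Q → R), infer (P → R).
Chain the two implications through the shared middle term '|S| >= 6'.

|S| >= 8 → |S| >= 5


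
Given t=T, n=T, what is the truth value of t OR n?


Disjunction is false only when both operands are false.
Substitute: t=T, n=T.
T OR T evaluates to T.

T


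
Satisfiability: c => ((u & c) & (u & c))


Search for a satisfying assignment over {c, u}.
Try c=False, u=False: the formula evaluates to True.
A satisfying assignment exists.

Satisfiable.


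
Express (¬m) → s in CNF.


Step 1: Rewrite (¬m) → s as ¬(¬m) ∨ s.
Step 2: Eliminate any double negations (¬¬X = X).

m ∨ s


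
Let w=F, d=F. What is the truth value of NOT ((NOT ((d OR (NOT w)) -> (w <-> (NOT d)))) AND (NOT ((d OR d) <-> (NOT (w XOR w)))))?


Substitute w=F, d=F:
… (earlier sub-steps elided)
w <-> (NOT d) = F <-> T = F
(d OR (NOT w)) -> (w <-> (NOT d)) = T -> F = F
NOT ((d OR (NOT w)) -> (w <-> (NOT d))) = T
d OR d = F OR F = F
w XOR w = F XOR F = F
NOT (w XOR w) = T
(d OR d) <-> (NOT (w XOR w)) = F <-> T = F
NOT ((d OR d) <-> (NOT (w XOR w))) = T
(NOT ((d OR (NOT w)) -> (w <-> (NOT d)))) AND (NOT ((d OR d) <-> (NOT (w XOR w)))) = T AND T = T
NOT ((NOT ((d OR (NOT w)) -> (w <-> (NOT d)))) AND (NOT ((d OR d) <-> (NOT (w XOR w))))) = F

F


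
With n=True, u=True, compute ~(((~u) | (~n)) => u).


Substitute n=True, u=True:
~u = False
~n = False
(~u) | (~n) = False | False = False
((~u) | (~n)) => u = False => True = True
~(((~u) | (~n)) => u) = False

False


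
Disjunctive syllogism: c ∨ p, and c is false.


Disjunctive syllogism: from (P ∨ Q) and ¬P, infer Q.
One disjunct, 'c', is ruled out; the other must hold.

p


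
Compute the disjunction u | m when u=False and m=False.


Disjunction is false only when both operands are false.
Substitute: u=False, m=False.
False | False evaluates to False.

False


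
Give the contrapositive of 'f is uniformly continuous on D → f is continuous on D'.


The contrapositive of (P → Q) is (¬Q → ¬P); it is logically equivalent to the original.
Here P = 'f is uniformly continuous on D' and Q = 'f is continuous on D'.

If not (f is continuous on D), then not (f is uniformly continuous on D).


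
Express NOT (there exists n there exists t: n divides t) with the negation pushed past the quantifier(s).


Negation flips each quantifier (∀↔∃) and negates the inner predicate.
¬(there exists n there exists t: φ) = for all n for all t: ¬φ.

for all n for all t: NOT(n divides t)


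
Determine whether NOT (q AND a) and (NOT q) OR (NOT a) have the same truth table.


Compare truth tables:
a | q | φ | ψ
-------------
F | F | T | T
T | F | T | T
F | T | T | T
T | T | F | F
The columns φ and ψ agree on every row.

Yes, they are logically equivalent.


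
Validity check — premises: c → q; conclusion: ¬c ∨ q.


This matches the form of material implication: the conclusion follows in every model of the premises.

Valid.


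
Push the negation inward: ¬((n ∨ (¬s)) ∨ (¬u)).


De Morgan: the negation of a disjunction is the conjunction of the negations.
Distribute ¬ across ∨, flipping it to ∧, and negate each literal.

((¬n) ∧ s) ∧ u


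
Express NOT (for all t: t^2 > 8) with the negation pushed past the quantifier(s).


¬(for all x: φ) = there exists x: ¬φ, and ¬(there exists x: φ) = for all x: ¬φ.
Apply to the universal statement.

there exists t: NOT(t^2 > 8)


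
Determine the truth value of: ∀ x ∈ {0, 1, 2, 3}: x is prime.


Evaluate the predicate on each element: 0:F, 1:F, 2:T, 3:T.
Counterexample x = 0 fails the predicate.

F


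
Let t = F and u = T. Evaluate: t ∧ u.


Conjunction is true only when both operands are true.
Substitute: t=F, u=T.
F ∧ T evaluates to F.

F


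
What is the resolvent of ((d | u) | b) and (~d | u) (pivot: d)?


The clauses contain complementary literals d and ~d.
Resolution eliminates this pair and disjoins the remaining literals (merging duplicates).

(b | u)


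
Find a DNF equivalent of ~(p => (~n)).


Step 1: Rewrite implication then negate: ¬(¬p ∨ (¬n)) = p ∧ ¬(¬n).
Step 2: Eliminate any double negations (¬¬X = X).

p & n


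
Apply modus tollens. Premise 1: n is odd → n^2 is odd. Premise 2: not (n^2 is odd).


Modus tollens: from (P → Q) and ¬Q, infer ¬P.
Q = 'n^2 is odd' is denied; since P → Q, P must also fail.

Not (n is odd).


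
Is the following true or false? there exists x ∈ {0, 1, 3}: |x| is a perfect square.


Evaluate the predicate on each element: 0:T, 1:T, 3:F.
Witness x = 0 satisfies the predicate.

T


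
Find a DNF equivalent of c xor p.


Step 1: c ⊕ p is true exactly when they disagree: (c ∧ ¬p) ∨ (¬c ∧ p).

(c & (~p)) | ((~c) & p)


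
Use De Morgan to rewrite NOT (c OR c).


De Morgan: the negation of a disjunction is the conjunction of the negations.
Distribute NOT across OR, flipping it to AND, and negate each literal.

(NOT c) AND (NOT c)


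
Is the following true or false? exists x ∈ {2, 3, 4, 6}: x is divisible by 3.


Evaluate the predicate on each element: 2:False, 3:True, 4:False, 6:True.
Witness x = 3 satisfies the predicate.

True


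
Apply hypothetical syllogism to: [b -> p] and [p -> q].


Hypothetical syllogism: from (P → Q) and (Q → R), infer (P → R).
Chain the two implications through the shared middle term 'p'.

b -> q


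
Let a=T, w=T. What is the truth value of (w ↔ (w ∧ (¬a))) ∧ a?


Substitute a=T, w=T:
¬a = F
w ∧ (¬a) = T ∧ F = F
w ↔ (w ∧ (¬a)) = T ↔ F = F
(w ↔ (w ∧ (¬a))) ∧ a = F ∧ T = F

F


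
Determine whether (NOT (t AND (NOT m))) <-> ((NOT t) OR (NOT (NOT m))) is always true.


Build the truth table over {m, t}:
m | t | φ
---------
F | F | T
T | F | T
F | T | T
T | T | T
Every row evaluates to true.

Yes, it is a tautology.


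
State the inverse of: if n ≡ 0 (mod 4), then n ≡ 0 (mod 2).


The inverse of (P → Q) is (¬P → ¬Q). It is equivalent to the converse, not to the original.
Here P = 'n ≡ 0 (mod 4)' and Q = 'n ≡ 0 (mod 2)'.

If not (n ≡ 0 (mod 4)), then not (n ≡ 0 (mod 2)).


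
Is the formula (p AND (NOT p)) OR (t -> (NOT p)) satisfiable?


Search for a satisfying assignment over {p, t}.
Try p=F, t=F: the formula evaluates to T.
A satisfying assignment exists.

Satisfiable.


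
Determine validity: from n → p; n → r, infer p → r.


This is (no valid rule). There exist truth assignments where the premises are all true but the conclusion is false.

Invalid.


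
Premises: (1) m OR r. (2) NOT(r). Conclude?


Disjunctive syllogism: from (P ∨ Q) and ¬P, infer Q.
One disjunct, 'r', is ruled out; the other must hold.

m


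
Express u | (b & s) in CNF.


Step 1: Distribute ∨ over ∧: u ∨ (b ∧ s) = (u ∨ b) ∧ (u ∨ s).

(u | b) & (u | s)


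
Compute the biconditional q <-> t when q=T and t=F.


Biconditional is true when both operands have the same truth value.
Substitute: q=T, t=F.
T <-> F evaluates to F.

F


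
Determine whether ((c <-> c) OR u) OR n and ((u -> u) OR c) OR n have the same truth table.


Compare truth tables:
c | n | u | φ | ψ
-----------------
F | F | F | T | T
T | F | F | T | T
F | T | F | T | T
T | T | F | T | T
F | F | T | T | T
T | F | T | T | T
F | T | T | T | T
T | T | T | T | T
The columns φ and ψ agree on every row.

Yes, they are logically equivalent.


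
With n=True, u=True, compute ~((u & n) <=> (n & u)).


Substitute n=True, u=True:
u & n = True & True = True
n & u = True & True = True
(u & n) <=> (n & u) = True <=> True = True
~((u & n) <=> (n & u)) = False

False


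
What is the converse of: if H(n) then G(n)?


The converse of (P → Q) is (Q → P). It is not in general equivalent to the original.
Here P = 'H(n)' and Q = 'G(n)'.

If G(n), then H(n).


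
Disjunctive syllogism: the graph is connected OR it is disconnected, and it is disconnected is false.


Disjunctive syllogism: from (P ∨ Q) and ¬P, infer Q.
One disjunct, 'it is disconnected', is ruled out; the other must hold.

the graph is connected


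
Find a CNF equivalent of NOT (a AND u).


Step 1: Apply De Morgan: ¬(a ∧ u) = ¬a ∨ ¬u.

(NOT a) OR (NOT u)


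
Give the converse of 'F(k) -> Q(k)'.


The converse of (P → Q) is (Q → P). It is not in general equivalent to the original.
Here P = 'F(k)' and Q = 'Q(k)'.

If Q(k), then F(k).


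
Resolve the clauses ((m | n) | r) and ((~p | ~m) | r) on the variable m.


The clauses contain complementary literals m and ~m.
Resolution eliminates this pair and disjoins the remaining literals (merging duplicates).

((r | n) | ~p)


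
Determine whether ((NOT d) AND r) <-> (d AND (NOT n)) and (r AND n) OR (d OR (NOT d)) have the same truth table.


Compare truth tables:
d | n | r | φ | ψ
-----------------
F | F | F | T | T
T | F | F | F | T
F | T | F | T | T
T | T | F | T | T
F | F | T | F | T
T | F | T | F | T
F | T | T | F | T
T | T | T | T | T
They differ at row 2 (d=T, n=F, r=F): φ=F but ψ=T.

No, they are not logically equivalent.


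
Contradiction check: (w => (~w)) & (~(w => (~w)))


Truth table over {w}:
w | φ
-----
False | False
True | False
Every row is false.

Yes, it is a contradiction.


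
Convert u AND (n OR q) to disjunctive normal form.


Step 1: Distribute ∧ over ∨: u ∧ (n ∨ q) = (u ∧ n) ∨ (u ∧ q).

(u AND n) OR (u AND q)


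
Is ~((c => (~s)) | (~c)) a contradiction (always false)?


Truth table over {c, s}:
c | s | φ
---------
False | False | False
True | False | False
False | True | False
True | True | True
Satisfying assignment at row 4: c=True, s=True gives True.

No, it is not a contradiction.


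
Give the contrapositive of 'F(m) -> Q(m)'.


The contrapositive of (P → Q) is (¬Q → ¬P); it is logically equivalent to the original.
Here P = 'F(m)' and Q = 'Q(m)'.

If not (Q(m)), then not (F(m)).


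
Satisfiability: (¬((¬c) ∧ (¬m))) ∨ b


Search for a satisfying assignment over {b, c, m}.
Try b=T, c=F, m=F: the formula evaluates to T.
A satisfying assignment exists.

Satisfiable.


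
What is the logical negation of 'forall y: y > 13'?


¬(forall x: φ) = exists x: ¬φ, and ¬(exists x: φ) = forall x: ¬φ.
Apply to the universal statement.

exists y: ~(y > 13)


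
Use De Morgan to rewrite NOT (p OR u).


De Morgan: the negation of a disjunction is the conjunction of the negations.
Distribute NOT across OR, flipping it to AND, and negate each literal.

(NOT p) AND (NOT u)


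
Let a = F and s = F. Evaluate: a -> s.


Implication is false only when antecedent is true and consequent is false.
Substitute: a=F, s=F.
F -> F evaluates to T.

T


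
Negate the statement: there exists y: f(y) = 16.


¬(for all x: φ) = there exists x: ¬φ, and ¬(there exists x: φ) = for all x: ¬φ.
Apply to the existential statement.

for all y: NOT(f(y) = 16)


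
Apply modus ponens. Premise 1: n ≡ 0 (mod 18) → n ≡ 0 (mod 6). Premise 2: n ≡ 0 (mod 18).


Modus ponens: from (P → Q) and P, infer Q.
P = 'n ≡ 0 (mod 18)' is asserted, and P → Q holds, so Q follows.

n ≡ 0 (mod 6).


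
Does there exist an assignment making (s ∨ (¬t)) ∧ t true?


Search for a satisfying assignment over {s, t}.
Try s=T, t=T: the formula evaluates to T.
A satisfying assignment exists.

Satisfiable.


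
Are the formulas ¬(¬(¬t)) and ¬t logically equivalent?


Compare truth tables:
t | φ | ψ
---------
F | T | T
T | F | F
The columns φ and ψ agree on every row.

Yes, they are logically equivalent.


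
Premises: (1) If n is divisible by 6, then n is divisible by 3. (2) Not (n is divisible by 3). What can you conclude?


Modus tollens: from (P → Q) and ¬Q, infer ¬P.
Q = 'n is divisible by 3' is denied; since P → Q, P must also fail.

Not (n is divisible by 6).


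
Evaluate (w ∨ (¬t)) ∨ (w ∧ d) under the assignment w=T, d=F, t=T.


Substitute w=T, d=F, t=T:
¬t = F
w ∨ (¬t) = T ∨ F = T
w ∧ d = T ∧ F = F
(w ∨ (¬t)) ∨ (w ∧ d) = T ∨ F = T

T


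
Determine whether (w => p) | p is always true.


Build the truth table over {p, w}:
p | w | φ
---------
False | False | True
True | False | True
False | True | False
True | True | True
Counterexample at row 3: with p=False, w=True, the formula is False.

No, it is not a tautology.


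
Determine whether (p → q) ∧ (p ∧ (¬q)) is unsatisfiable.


Truth table over {p, q}:
p | q | φ
---------
F | F | F
T | F | F
F | T | F
T | T | F
Every row is false.

Yes, it is a contradiction.


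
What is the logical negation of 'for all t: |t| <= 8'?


¬(for all x: φ) = there exists x: ¬φ, and ¬(there exists x: φ) = for all x: ¬φ.
Apply to the universal statement.

there exists t: NOT(|t| <= 8)


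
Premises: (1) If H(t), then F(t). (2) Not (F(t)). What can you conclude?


Modus tollens: from (P → Q) and ¬Q, infer ¬P.
Q = 'F(t)' is denied; since P → Q, P must also fail.

Not (H(t)).


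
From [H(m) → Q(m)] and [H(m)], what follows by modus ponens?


Modus ponens: from (P → Q) and P, infer Q.
P = 'H(m)' is asserted, and P → Q holds, so Q follows.

Q(m).


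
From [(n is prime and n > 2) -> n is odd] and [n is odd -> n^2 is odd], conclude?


Hypothetical syllogism: from (P → Q) and (Q → R), infer (P → R).
Chain the two implications through the shared middle term 'n is odd'.

(n is prime and n > 2) -> n^2 is odd


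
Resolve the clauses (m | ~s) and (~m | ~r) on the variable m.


The clauses contain complementary literals m and ~m.
Resolution eliminates this pair and disjoins the remaining literals (merging duplicates).

(~s | ~r)


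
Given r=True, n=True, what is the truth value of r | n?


Disjunction is false only when both operands are false.
Substitute: r=True, n=True.
True | True evaluates to True.

True


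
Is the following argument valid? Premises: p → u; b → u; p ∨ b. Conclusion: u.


This matches the form of proof by cases: the conclusion follows in every model of the premises.

Valid.


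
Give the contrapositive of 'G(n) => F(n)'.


The contrapositive of (P → Q) is (¬Q → ¬P); it is logically equivalent to the original.
Here P = 'G(n)' and Q = 'F(n)'.

If not (F(n)), then not (G(n)).


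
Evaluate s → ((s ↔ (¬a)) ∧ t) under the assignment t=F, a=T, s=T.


Substitute t=F, a=T, s=T:
¬a = F
s ↔ (¬a) = T ↔ F = F
(s ↔ (¬a)) ∧ t = F ∧ F = F
s → ((s ↔ (¬a)) ∧ t) = T → F = F

F


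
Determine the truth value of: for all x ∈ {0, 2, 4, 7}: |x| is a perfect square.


Evaluate the predicate on each element: 0:T, 2:F, 4:T, 7:F.
Counterexample x = 2 fails the predicate.

F


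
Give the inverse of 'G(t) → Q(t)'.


The inverse of (P → Q) is (¬P → ¬Q). It is equivalent to the converse, not to the original.
Here P = 'G(t)' and Q = 'Q(t)'.

If not (G(t)), then not (Q(t)).


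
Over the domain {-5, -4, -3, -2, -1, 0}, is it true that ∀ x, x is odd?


Evaluate the predicate on each element: -5:T, -4:F, -3:T, -2:F, -1:T, 0:F.
Counterexample x = -4 fails the predicate.

F


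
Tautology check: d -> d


Build the truth table over {d}:
d | φ
-----
F | T
T | T
Every row evaluates to true.

Yes, it is a tautology.


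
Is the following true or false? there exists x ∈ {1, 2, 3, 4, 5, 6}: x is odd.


Evaluate the predicate on each element: 1:T, 2:F, 3:T, 4:F, 5:T, 6:F.
Witness x = 1 satisfies the predicate.

T


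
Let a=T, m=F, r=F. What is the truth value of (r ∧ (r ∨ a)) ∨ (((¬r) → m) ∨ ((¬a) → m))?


Substitute a=T, m=F, r=F:
r ∨ a = F ∨ T = T
r ∧ (r ∨ a) = F ∧ T = F
¬r = T
(¬r) → m = T → F = F
¬a = F
(¬a) → m = F → F = T
((¬r) → m) ∨ ((¬a) → m) = F ∨ T = T
(r ∧ (r ∨ a)) ∨ (((¬r) → m) ∨ ((¬a) → m)) = F ∨ T = T

T


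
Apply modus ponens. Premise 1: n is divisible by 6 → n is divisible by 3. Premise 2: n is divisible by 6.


Modus ponens: from (P → Q) and P, infer Q.
P = 'n is divisible by 6' is asserted, and P → Q holds, so Q follows.

n is divisible by 3.


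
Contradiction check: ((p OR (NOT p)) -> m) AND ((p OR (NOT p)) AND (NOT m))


Truth table over {m, p}:
m | p | φ
---------
F | F | F
T | F | F
F | T | F
T | T | F
Every row is false.

Yes, it is a contradiction.


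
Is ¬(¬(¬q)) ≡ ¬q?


Compare truth tables:
q | φ | ψ
---------
F | T | T
T | F | F
The columns φ and ψ agree on every row.

Yes, they are logically equivalent.


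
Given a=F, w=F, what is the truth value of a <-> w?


Biconditional is true when both operands have the same truth value.
Substitute: a=F, w=F.
F <-> F evaluates to T.

T


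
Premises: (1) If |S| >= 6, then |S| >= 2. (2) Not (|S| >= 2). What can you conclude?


Modus tollens: from (P → Q) and ¬Q, infer ¬P.
Q = '|S| >= 2' is denied; since P → Q, P must also fail.

Not (|S| >= 6).


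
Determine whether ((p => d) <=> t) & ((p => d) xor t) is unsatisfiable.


Truth table over {d, p, t}:
d | p | t | φ
-------------
False | False | False | False
True | False | False | False
False | True | False | False
True | True | False | False
False | False | True | False
True | False | True | False
False | True | True | False
True | True | True | False
Every row is false.

Yes, it is a contradiction.


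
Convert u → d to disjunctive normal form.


Step 1: Rewrite u → d as ¬u ∨ d.

(¬u) ∨ d


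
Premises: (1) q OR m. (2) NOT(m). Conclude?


Disjunctive syllogism: from (P ∨ Q) and ¬P, infer Q.
One disjunct, 'm', is ruled out; the other must hold.

q


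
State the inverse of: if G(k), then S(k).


The inverse of (P → Q) is (¬P → ¬Q). It is equivalent to the converse, not to the original.
Here P = 'G(k)' and Q = 'S(k)'.

If not (G(k)), then not (S(k)).


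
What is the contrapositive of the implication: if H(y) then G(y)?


The contrapositive of (P → Q) is (¬Q → ¬P); it is logically equivalent to the original.
Here P = 'H(y)' and Q = 'G(y)'.

If not (G(y)), then not (H(y)).


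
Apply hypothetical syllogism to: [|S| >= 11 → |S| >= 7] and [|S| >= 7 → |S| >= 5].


Hypothetical syllogism: from (P → Q) and (Q → R), infer (P → R).
Chain the two implications through the shared middle term '|S| >= 7'.

|S| >= 11 → |S| >= 5


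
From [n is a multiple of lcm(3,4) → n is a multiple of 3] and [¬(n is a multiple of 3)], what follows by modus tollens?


Modus tollens: from (P → Q) and ¬Q, infer ¬P.
Q = 'n is a multiple of 3' is denied; since P → Q, P must also fail.

Not (n is a multiple of lcm(3,4)).


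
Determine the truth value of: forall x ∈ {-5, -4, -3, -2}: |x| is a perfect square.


Evaluate the predicate on each element: -5:False, -4:True, -3:False, -2:False.
Counterexample x = -5 fails the predicate.

False


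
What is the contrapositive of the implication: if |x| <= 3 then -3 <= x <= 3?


The contrapositive of (P → Q) is (¬Q → ¬P); it is logically equivalent to the original.
Here P = '|x| <= 3' and Q = '-3 <= x <= 3'.

If not (-3 <= x <= 3), then not (|x| <= 3).


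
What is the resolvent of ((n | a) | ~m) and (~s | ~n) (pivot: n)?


The clauses contain complementary literals n and ~n.
Resolution eliminates this pair and disjoins the remaining literals (merging duplicates).

((a | ~m) | ~s)


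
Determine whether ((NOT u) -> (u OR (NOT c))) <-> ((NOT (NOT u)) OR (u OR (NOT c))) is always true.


Build the truth table over {c, u}:
c | u | φ
---------
F | F | T
T | F | T
F | T | T
T | T | T
Every row evaluates to true.

Yes, it is a tautology.


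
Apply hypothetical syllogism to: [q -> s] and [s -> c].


Hypothetical syllogism: from (P → Q) and (Q → R), infer (P → R).
Chain the two implications through the shared middle term 's'.

q -> c


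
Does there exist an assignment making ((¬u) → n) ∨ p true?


Search for a satisfying assignment over {n, p, u}.
Try n=T, p=F, u=F: the formula evaluates to T.
A satisfying assignment exists.

Satisfiable.


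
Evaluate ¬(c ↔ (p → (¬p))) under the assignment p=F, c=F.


Substitute p=F, c=F:
¬p = T
p → (¬p) = F → T = T
c ↔ (p → (¬p)) = F ↔ T = F
¬(c ↔ (p → (¬p))) = T

T


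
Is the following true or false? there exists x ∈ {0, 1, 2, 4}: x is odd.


Evaluate the predicate on each element: 0:F, 1:T, 2:F, 4:F.
Witness x = 1 satisfies the predicate.

T


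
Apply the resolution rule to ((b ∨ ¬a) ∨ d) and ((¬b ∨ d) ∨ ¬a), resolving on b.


The clauses contain complementary literals b and ¬b.
Resolution eliminates this pair and disjoins the remaining literals (merging duplicates).

(d ∨ ¬a)


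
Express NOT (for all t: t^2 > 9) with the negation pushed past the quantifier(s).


¬(for all x: φ) = there exists x: ¬φ, and ¬(there exists x: φ) = for all x: ¬φ.
Apply to the universal statement.

there exists t: NOT(t^2 > 9)


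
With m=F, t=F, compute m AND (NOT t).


Substitute m=F, t=F:
NOT t = T
m AND (NOT t) = F AND T = F

F


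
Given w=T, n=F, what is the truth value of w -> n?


Implication is false only when antecedent is true and consequent is false.
Substitute: w=T, n=F.
T -> F evaluates to F.

F


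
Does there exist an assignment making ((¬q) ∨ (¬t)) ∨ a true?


Search for a satisfying assignment over {a, q, t}.
Try a=F, q=F, t=F: the formula evaluates to T.
A satisfying assignment exists.

Satisfiable.


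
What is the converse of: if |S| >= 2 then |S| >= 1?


The converse of (P → Q) is (Q → P). It is not in general equivalent to the original.
Here P = '|S| >= 2' and Q = '|S| >= 1'.

If |S| >= 1, then |S| >= 2.


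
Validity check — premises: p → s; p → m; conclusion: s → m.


This is (no valid rule). There exist truth assignments where the premises are all true but the conclusion is false.

Invalid.


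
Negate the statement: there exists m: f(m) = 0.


¬(for all x: φ) = there exists x: ¬φ, and ¬(there exists x: φ) = for all x: ¬φ.
Apply to the existential statement.

for all m: NOT(f(m) = 0)


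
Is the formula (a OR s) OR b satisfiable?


Search for a satisfying assignment over {a, b, s}.
Try a=T, b=F, s=F: the formula evaluates to T.
A satisfying assignment exists.

Satisfiable.


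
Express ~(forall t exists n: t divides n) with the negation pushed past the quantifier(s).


Negation flips each quantifier (∀↔∃) and negates the inner predicate.
¬(forall t exists n: φ) = exists t forall n: ¬φ.

exists t forall n: ~(t divides n)


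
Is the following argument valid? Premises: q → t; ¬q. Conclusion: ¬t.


This is denying the antecedent (fallacy). There exist truth assignments where the premises are all true but the conclusion is false.

Invalid.


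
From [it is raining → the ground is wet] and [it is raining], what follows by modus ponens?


Modus ponens: from (P → Q) and P, infer Q.
P = 'it is raining' is asserted, and P → Q holds, so Q follows.

the ground is wet.


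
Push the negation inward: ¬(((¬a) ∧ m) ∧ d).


De Morgan: the negation of a conjunction is the disjunction of the negations.
Distribute ¬ across ∧, flipping it to ∨, and negate each literal.

(a ∨ (¬m)) ∨ (¬d)


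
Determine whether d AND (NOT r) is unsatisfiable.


Truth table over {d, r}:
d | r | φ
---------
F | F | F
T | F | T
F | T | F
T | T | F
Satisfying assignment at row 2: d=T, r=F gives T.

No, it is not a contradiction.


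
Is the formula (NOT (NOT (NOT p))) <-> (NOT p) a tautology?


Build the truth table over {p}:
p | φ
-----
F | T
T | T
Every row evaluates to true.

Yes, it is a tautology.


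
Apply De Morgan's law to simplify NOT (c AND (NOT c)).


De Morgan: the negation of a conjunction is the disjunction of the negations.
Distribute NOT across AND, flipping it to OR, and negate each literal.

(NOT c) OR c


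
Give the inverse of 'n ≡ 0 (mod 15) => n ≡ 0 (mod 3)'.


The inverse of (P → Q) is (¬P → ¬Q). It is equivalent to the converse, not to the original.
Here P = 'n ≡ 0 (mod 15)' and Q = 'n ≡ 0 (mod 3)'.

If not (n ≡ 0 (mod 15)), then not (n ≡ 0 (mod 3)).


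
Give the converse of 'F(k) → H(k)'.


The converse of (P → Q) is (Q → P). It is not in general equivalent to the original.
Here P = 'F(k)' and Q = 'H(k)'.

If H(k), then F(k).


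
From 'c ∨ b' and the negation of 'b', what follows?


Disjunctive syllogism: from (P ∨ Q) and ¬P, infer Q.
One disjunct, 'b', is ruled out; the other must hold.

c


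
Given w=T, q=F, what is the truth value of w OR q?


Disjunction is false only when both operands are false.
Substitute: w=T, q=F.
T OR F evaluates to T.

T


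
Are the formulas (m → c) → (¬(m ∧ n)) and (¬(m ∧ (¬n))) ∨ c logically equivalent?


Compare truth tables:
c | m | n | φ | ψ
-----------------
F | F | F | T | T
T | F | F | T | T
F | T | F | T | F
T | T | F | T | T
F | F | T | T | T
T | F | T | T | T
F | T | T | T | T
T | T | T | F | T
They differ at row 3 (c=F, m=T, n=F): φ=T but ψ=F.

No, they are not logically equivalent.


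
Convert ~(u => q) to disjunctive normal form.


Step 1: Rewrite implication then negate: ¬(¬u ∨ q) = u ∧ ¬q.

u & (~q)


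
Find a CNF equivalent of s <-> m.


Step 1: Rewrite s ↔ m as (s → m) ∧ (m → s).
Step 2: Rewrite each implication as a disjunction.

((NOT s) OR m) AND ((NOT m) OR s)


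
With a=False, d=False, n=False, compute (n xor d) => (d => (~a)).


Substitute a=False, d=False, n=False:
n xor d = False xor False = False
~a = True
d => (~a) = False => True = True
(n xor d) => (d => (~a)) = False => True = True

True


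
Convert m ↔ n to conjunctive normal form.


Step 1: Rewrite m ↔ n as (m → n) ∧ (n → m).
Step 2: Rewrite each implication as a disjunction.

((¬m) ∨ n) ∧ ((¬n) ∨ m)


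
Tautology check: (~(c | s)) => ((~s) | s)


Build the truth table over {c, s}:
c | s | φ
---------
False | False | True
True | False | True
False | True | True
True | True | True
Every row evaluates to true.

Yes, it is a tautology.


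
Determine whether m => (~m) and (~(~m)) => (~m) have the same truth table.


Compare truth tables:
m | φ | ψ
---------
False | True | True
True | False | False
The columns φ and ψ agree on every row.

Yes, they are logically equivalent.


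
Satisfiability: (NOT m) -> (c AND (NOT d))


Search for a satisfying assignment over {c, d, m}.
Try c=T, d=F, m=F: the formula evaluates to T.
A satisfying assignment exists.

Satisfiable.


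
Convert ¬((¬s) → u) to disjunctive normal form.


Step 1: Rewrite implication then negate: ¬(¬(¬s) ∨ u) = (¬s) ∧ ¬u.

(¬s) ∧ (¬u)


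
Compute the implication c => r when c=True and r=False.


Implication is false only when antecedent is true and consequent is false.
Substitute: c=True, r=False.
True => False evaluates to False.

False


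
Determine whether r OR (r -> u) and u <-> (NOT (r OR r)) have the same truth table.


Compare truth tables:
r | u | φ | ψ
-------------
F | F | T | F
T | F | T | T
F | T | T | T
T | T | T | F
They differ at row 1 (r=F, u=F): φ=T but ψ=F.

No, they are not logically equivalent.


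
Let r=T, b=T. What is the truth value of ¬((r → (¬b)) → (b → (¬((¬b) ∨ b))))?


Substitute r=T, b=T:
¬b = F
r → (¬b) = T → F = F
¬b = F
(¬b) ∨ b = F ∨ T = T
¬((¬b) ∨ b) = F
b → (¬((¬b) ∨ b)) = T → F = F
(r → (¬b)) → (b → (¬((¬b) ∨ b))) = F → F = T
¬((r → (¬b)) → (b → (¬((¬b) ∨ b)))) = F

F


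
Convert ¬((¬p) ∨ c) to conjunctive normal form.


Step 1: Apply De Morgan: ¬((¬p) ∨ c) = ¬(¬p) ∧ ¬c.
Step 2: Eliminate any double negations (¬¬X = X).

p ∧ (¬c)


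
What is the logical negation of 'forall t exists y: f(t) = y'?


Negation flips each quantifier (∀↔∃) and negates the inner predicate.
¬(forall t exists y: φ) = exists t forall y: ¬φ.

exists t forall y: ~(f(t) = y)


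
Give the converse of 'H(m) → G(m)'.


The converse of (P → Q) is (Q → P). It is not in general equivalent to the original.
Here P = 'H(m)' and Q = 'G(m)'.

If G(m), then H(m).


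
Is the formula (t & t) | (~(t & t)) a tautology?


Build the truth table over {t}:
t | φ
-----
False | True
True | True
Every row evaluates to true.

Yes, it is a tautology.


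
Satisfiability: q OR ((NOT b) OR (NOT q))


Search for a satisfying assignment over {b, q}.
Try b=F, q=F: the formula evaluates to T.
A satisfying assignment exists.

Satisfiable.


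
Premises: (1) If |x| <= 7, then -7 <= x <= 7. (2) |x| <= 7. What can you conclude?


Modus ponens: from (P → Q) and P, infer Q.
P = '|x| <= 7' is asserted, and P → Q holds, so Q follows.

-7 <= x <= 7.


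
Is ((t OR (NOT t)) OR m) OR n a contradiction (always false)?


Truth table over {m, n, t}:
m | n | t | φ
-------------
F | F | F | T
T | F | F | T
F | T | F | T
T | T | F | T
F | F | T | T
T | F | T | T
F | T | T | T
T | T | T | T
Satisfying assignment at row 1: m=F, n=F, t=F gives T.

No, it is not a contradiction.


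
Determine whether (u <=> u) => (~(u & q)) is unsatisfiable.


Truth table over {q, u}:
q | u | φ
---------
False | False | True
True | False | True
False | True | True
True | True | False
Satisfying assignment at row 1: q=False, u=False gives True.

No, it is not a contradiction.


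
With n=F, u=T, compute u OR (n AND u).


Substitute n=F, u=T:
n AND u = F AND T = F
u OR (n AND u) = T OR F = T

T


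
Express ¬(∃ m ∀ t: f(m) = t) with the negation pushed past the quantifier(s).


Negation flips each quantifier (∀↔∃) and negates the inner predicate.
¬(∃ m ∀ t: φ) = ∀ m ∃ t: ¬φ.

∀ m ∃ t: ¬(f(m) = t)


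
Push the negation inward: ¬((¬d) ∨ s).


De Morgan: the negation of a disjunction is the conjunction of the negations.
Distribute ¬ across ∨, flipping it to ∧, and negate each literal.

d ∧ (¬s)


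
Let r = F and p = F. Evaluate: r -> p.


Implication is false only when antecedent is true and consequent is false.
Substitute: r=F, p=F.
F -> F evaluates to T.

T


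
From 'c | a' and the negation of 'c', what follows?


Disjunctive syllogism: from (P ∨ Q) and ¬P, infer Q.
One disjunct, 'c', is ruled out; the other must hold.

a


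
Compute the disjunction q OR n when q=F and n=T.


Disjunction is false only when both operands are false.
Substitute: q=F, n=T.
F OR T evaluates to T.

T


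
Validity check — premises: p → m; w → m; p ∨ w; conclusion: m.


This matches the form of proof by cases: the conclusion follows in every model of the premises.

Valid.


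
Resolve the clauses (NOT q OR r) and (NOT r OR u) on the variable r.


The clauses contain complementary literals r and NOTr.
Resolution eliminates this pair and disjoins the remaining literals (merging duplicates).

(NOT q OR u)


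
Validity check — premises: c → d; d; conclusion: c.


This is affirming the consequent (fallacy). There exist truth assignments where the premises are all true but the conclusion is false.

Invalid.
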